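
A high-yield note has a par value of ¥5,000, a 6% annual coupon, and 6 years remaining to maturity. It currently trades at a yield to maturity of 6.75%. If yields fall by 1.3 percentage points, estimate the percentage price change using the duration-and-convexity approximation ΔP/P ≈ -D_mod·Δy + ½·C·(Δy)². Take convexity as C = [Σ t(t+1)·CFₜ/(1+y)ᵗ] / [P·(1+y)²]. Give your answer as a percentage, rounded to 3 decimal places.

+6.584%

With y = 0.0675:
  t   CF        PV=CF/(1+0.0675)^t    t·PV        t(t+1)·PV
  1       300.00       281.0304       281.0304         562.0609
  2       300.00       263.2604       526.5207       1,579.5622
  3       300.00       246.6139       739.8418       2,959.3672
  4       300.00       231.0201       924.0803       4,620.4015
  5       300.00       216.4122     1,082.0612       6,492.3674
  6     5,300.00     3,581.5298    21,489.1787     150,424.2510
  Σ                  4,819.8669    25,042.7132     166,638.0102
P = 4,819.8669; D_Mac = 5.19573 yrs; D_mod = 4.86719 yrs; C = 30.33914.
Duration effect: -4.86719 × (-0.013) = +0.063273
Convexity effect: 0.5 × 30.33914 × (-0.013)² = +0.0025637
ΔP/P ≈ +0.063273 + 0.0025637 = +0.065837 = +6.5837%.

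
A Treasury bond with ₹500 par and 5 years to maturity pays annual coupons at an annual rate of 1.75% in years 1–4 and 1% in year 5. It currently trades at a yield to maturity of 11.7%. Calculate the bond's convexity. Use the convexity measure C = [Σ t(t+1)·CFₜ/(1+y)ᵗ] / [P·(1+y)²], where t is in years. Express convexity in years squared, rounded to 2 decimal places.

22.64

With y = 0.117:
  t   CF        PV=CF/(1+0.117)^t    t·PV        t(t+1)·PV
  1         8.75         7.8335         7.8335          15.6670
  2         8.75         7.0130        14.0259          42.0778
  3         8.75         6.2784        18.8352          75.3407
  4         8.75         5.6208        22.4831         112.4153
  5       505.00       290.4193     1,452.0966       8,712.5798
  Σ                    317.1649     1,515.2743       8,958.0805
P = 317.1649.
Convexity = Σ t(t+1)·PV / [P·(1+y)²] = 8,958.0805 / (317.1649 × 1.247689) = 22.63724.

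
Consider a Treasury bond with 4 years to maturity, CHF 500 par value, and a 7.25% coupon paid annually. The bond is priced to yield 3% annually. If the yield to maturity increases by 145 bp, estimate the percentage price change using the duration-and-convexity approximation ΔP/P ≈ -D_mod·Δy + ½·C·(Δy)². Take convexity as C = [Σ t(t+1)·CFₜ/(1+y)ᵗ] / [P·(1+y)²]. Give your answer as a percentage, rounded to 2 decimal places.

-4.95%

With y = 0.03:
  t   CF        PV=CF/(1+0.03)^t    t·PV        t(t+1)·PV
  1        36.25        35.1942        35.1942          70.3883
  2        36.25        34.1691        68.3382         205.0146
  3        36.25        33.1739        99.5217         398.0866
  4       536.25       476.4512     1,905.8047       9,529.0236
  Σ                    578.9883     2,108.8588      10,202.5132
P = 578.9883; D_Mac = 3.64232 yrs; D_mod = 3.53623 yrs; C = 16.60974.
Duration effect: -3.53623 × (+0.0145) = -0.051275
Convexity effect: 0.5 × 16.60974 × (0.0145)² = +0.0017461
ΔP/P ≈ -0.051275 + 0.0017461 = -0.049529 = -4.9529%.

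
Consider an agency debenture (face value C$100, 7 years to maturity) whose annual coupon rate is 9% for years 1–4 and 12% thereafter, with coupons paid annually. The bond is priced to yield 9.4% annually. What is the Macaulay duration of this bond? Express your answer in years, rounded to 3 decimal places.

5.493 years

Periodic yield y = 0.094. Discount each cash flow and weight by its year:
  t   CF        PV=CF/(1+0.094)^t    t·PV
  1         9.00         8.2267         8.2267
  2         9.00         7.5198        15.0397
  3         9.00         6.8737        20.6211
  4         9.00         6.2831        25.1324
  5        12.00         7.6576        38.2882
  6        12.00         6.9997        41.9980
  7       112.00        59.7168       418.0178
  Σ                    103.2774       567.3238
Price P = Σ PV = 103.2774.
Macaulay duration = Σ(t·PV) / P = 567.3238 / 103.2774 = 5.49320 years.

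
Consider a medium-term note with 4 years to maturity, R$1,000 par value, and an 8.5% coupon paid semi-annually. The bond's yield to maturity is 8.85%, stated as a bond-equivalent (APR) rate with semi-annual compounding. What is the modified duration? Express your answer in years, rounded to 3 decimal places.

Periodic yield y = 0.04425. First find Macaulay duration:
  t   CF        PV=CF/(1+0.04425)^t    t·PV
  1        42.50        40.6991        40.6991
  2        42.50        38.9744        77.9489
  3        42.50        37.3229       111.9687
  4        42.50        35.7414       142.9654
  5        42.50        34.2268       171.1341
  6        42.50        32.7765       196.6588
  7        42.50        31.3876       219.7129
  8     1,042.50       737.2931     5,898.3451
  Σ                    988.4217     6,859.4330
P = 988.4217; Macaulay duration = 6,859.4330 / 988.4217 = 6.93978 half-year periods = 3.46989 years.
Modified duration = D_Mac / (1 + y) = 3.46989 / 1.04425 = 3.32286 years.

3.323 years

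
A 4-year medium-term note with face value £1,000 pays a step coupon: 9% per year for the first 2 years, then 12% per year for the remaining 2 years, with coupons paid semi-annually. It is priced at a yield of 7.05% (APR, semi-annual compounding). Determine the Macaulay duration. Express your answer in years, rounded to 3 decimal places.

Periodic yield y = 0.03525. Discount each cash flow and weight by its period:
  t   CF        PV=CF/(1+0.03525)^t    t·PV
  1        45.00        43.4678        43.4678
  2        45.00        41.9877        83.9754
  3        45.00        40.5580       121.6741
  4        45.00        39.1770       156.7081
  5        60.00        50.4574       252.2871
  6        60.00        48.7394       292.4362
  7        60.00        47.0798       329.5586
  8     1,060.00       803.4224     6,427.3794
  Σ                  1,114.8895     7,707.4866
Price P = Σ PV = 1,114.8895.
Macaulay duration = Σ(t·PV) / P = 7,707.4866 / 1,114.8895 = 6.91323 half-year periods.
In years: 6.91323 / 2 = 3.45661 years.

3.457 years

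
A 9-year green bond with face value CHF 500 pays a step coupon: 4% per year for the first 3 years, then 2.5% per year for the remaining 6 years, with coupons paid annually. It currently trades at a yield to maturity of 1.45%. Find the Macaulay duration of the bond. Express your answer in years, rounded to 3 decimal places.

Periodic yield y = 0.0145. Discount each cash flow and weight by its year:
  t   CF        PV=CF/(1+0.0145)^t    t·PV
  1        20.00        19.7141        19.7141
  2        20.00        19.4324        38.8648
  3        20.00        19.1546        57.4639
  4        12.50        11.8005        47.2022
  5        12.50        11.6319        58.1594
  6        12.50        11.4656        68.7937
  7        12.50        11.3017        79.1122
  8        12.50        11.1402        89.1217
  9       512.50       450.2206     4,051.9858
  Σ                    565.8618     4,510.4179
Price P = Σ PV = 565.8618.
Macaulay duration = Σ(t·PV) / P = 4,510.4179 / 565.8618 = 7.97088 years.

7.971 years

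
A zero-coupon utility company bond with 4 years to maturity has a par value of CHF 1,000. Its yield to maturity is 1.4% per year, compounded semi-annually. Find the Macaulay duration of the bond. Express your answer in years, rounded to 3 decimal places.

A zero-coupon bond has a single cash flow at maturity, so its Macaulay duration equals its maturity: 4 years.
(Equivalently: 8 semi-annual periods ÷ 2 = 4 years.)

4.000 years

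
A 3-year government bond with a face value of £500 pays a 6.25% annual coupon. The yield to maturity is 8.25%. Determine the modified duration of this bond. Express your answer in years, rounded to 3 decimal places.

2.607 years

Periodic yield y = 0.0825. First find Macaulay duration:
  t   CF        PV=CF/(1+0.0825)^t    t·PV
  1        31.25        28.8684        28.8684
  2        31.25        26.6682        53.3365
  3       531.25       418.8082     1,256.4247
  Σ                    474.3448     1,338.6296
P = 474.3448; Macaulay duration = 1,338.6296 / 474.3448 = 2.82206 years.
Modified duration = D_Mac / (1 + y) = 2.82206 / 1.0825 = 2.60698 years.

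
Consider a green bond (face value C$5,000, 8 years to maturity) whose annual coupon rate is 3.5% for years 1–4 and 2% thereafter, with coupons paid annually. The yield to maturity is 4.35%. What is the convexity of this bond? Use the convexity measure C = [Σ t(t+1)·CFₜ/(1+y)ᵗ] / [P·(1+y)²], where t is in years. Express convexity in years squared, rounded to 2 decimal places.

56.68

With y = 0.0435:
  t   CF        PV=CF/(1+0.0435)^t    t·PV        t(t+1)·PV
  1       175.00       167.7048       167.7048         335.4097
  2       175.00       160.7138       321.4276         964.2827
  3       175.00       154.0142       462.0425       1,848.1701
  4       175.00       147.5938       590.3754       2,951.8768
  5       100.00        80.8235       404.1176       2,424.7054
  6       100.00        77.4543       464.7255       3,253.0787
  7       100.00        74.2254       519.5781       4,156.6251
  8     5,100.00     3,627.6932    29,021.5455     261,193.9092
  Σ                  4,490.2230    31,951.5170     277,128.0577
P = 4,490.2230.
Convexity = Σ t(t+1)·PV / [P·(1+y)²] = 277,128.0577 / (4,490.2230 × 1.088892) = 56.67972.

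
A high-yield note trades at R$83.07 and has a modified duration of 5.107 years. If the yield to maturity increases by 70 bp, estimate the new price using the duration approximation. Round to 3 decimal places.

R$80.100

Duration approximation: ΔP/P ≈ -D_mod · Δy = -5.107 × (+0.007) = -0.035749.
New price ≈ 83.07 × (1 - 0.035749) = 80.10033057.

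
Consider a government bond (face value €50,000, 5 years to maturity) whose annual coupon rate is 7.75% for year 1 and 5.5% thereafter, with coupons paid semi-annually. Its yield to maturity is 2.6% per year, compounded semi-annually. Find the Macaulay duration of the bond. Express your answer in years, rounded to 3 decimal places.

4.409 years

Periodic yield y = 0.013. Discount each cash flow and weight by its period:
  t   CF        PV=CF/(1+0.013)^t    t·PV
  1     1,937.50     1,912.6357     1,912.6357
  2     1,937.50     1,888.0906     3,776.1811
  3     1,375.00     1,322.7396     3,968.2189
  4     1,375.00     1,305.7647     5,223.0587
  5     1,375.00     1,289.0076     6,445.0379
  6     1,375.00     1,272.4655     7,634.7932
  7     1,375.00     1,256.1358     8,792.9503
  8     1,375.00     1,240.0156     9,920.1245
  9     1,375.00     1,224.1022    11,016.9201
  10   51,375.00    45,149.9612   451,499.6118
  Σ                 57,860.9184   510,189.5323
Price P = Σ PV = 57,860.9184.
Macaulay duration = Σ(t·PV) / P = 510,189.5323 / 57,860.9184 = 8.81752 half-year periods.
In years: 8.81752 / 2 = 4.40876 years.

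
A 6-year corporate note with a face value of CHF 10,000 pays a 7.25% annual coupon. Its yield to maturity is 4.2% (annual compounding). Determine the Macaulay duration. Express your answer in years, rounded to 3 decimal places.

Periodic yield y = 0.042. Discount each cash flow and weight by its year:
  t   CF        PV=CF/(1+0.042)^t    t·PV
  1       725.00       695.7774       695.7774
  2       725.00       667.7326     1,335.4652
  3       725.00       640.8182     1,922.4547
  4       725.00       614.9887     2,459.9548
  5       725.00       590.2003     2,951.0014
  6    10,725.00     8,378.9768    50,273.8607
  Σ                 11,588.4939    59,638.5140
Price P = Σ PV = 11,588.4939.
Macaulay duration = Σ(t·PV) / P = 59,638.5140 / 11,588.4939 = 5.14636 years.

5.146 years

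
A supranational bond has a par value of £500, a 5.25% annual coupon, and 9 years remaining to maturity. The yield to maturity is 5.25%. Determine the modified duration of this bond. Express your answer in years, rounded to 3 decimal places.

7.029 years

Periodic yield y = 0.0525. First find Macaulay duration:
  t   CF        PV=CF/(1+0.0525)^t    t·PV
  1        26.25        24.9406        24.9406
  2        26.25        23.6965        47.3931
  3        26.25        22.5145        67.5436
  4        26.25        21.3915        85.5659
  5        26.25        20.3244       101.6222
  6        26.25        19.3106       115.8638
  7        26.25        18.3474       128.4318
  8        26.25        17.4322       139.4577
  9       526.25       332.0421     2,988.3790
  Σ                    500.0000     3,699.1979
P = 500.0000; Macaulay duration = 3,699.1979 / 500.0000 = 7.39840 years.
Modified duration = D_Mac / (1 + y) = 7.39840 / 1.0525 = 7.02935 years.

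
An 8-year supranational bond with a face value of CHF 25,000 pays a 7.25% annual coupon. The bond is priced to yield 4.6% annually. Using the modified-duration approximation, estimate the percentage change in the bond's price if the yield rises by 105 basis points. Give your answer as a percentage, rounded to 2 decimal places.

Periodic yield y = 0.046. Modified duration first:
  t   CF        PV=CF/(1+0.046)^t    t·PV
  1     1,812.50     1,732.7916     1,732.7916
  2     1,812.50     1,656.5885     3,313.1770
  3     1,812.50     1,583.7366     4,751.2099
  4     1,812.50     1,514.0886     6,056.3542
  5     1,812.50     1,447.5034     7,237.5170
  6     1,812.50     1,383.8465     8,303.0788
  7     1,812.50     1,322.9890     9,260.9228
  8    26,812.50    18,710.4328   149,683.4623
  Σ                 29,351.9769   190,338.5136
P = 29,351.9769; D_Mac = 6.48469 yrs; D_mod = 6.48469/(1+0.046) = 6.19951 yrs.
ΔP/P ≈ -D_mod · Δy = -6.19951 × (+0.0105) = -0.065095 = -6.5095%.

-6.51%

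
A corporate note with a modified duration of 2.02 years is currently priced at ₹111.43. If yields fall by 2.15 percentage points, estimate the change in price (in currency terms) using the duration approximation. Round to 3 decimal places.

+₹4.839

Duration approximation: ΔP/P ≈ -D_mod · Δy = -2.02 × (-0.0215) = +0.043430.
ΔP ≈ 111.43 × (+0.043430) = +4.8394049.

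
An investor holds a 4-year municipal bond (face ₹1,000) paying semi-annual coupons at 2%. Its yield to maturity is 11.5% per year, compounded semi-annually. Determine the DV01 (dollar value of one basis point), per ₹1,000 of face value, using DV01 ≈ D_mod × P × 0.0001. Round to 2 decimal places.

₹0.25

Periodic yield y = 0.0575.
  t   CF        PV=CF/(1+0.0575)^t    t·PV
  1        10.00         9.4563         9.4563
  2        10.00         8.9421        17.8842
  3        10.00         8.4559        25.3676
  4        10.00         7.9961        31.9844
  5        10.00         7.5613        37.8066
  6        10.00         7.1502        42.9012
  7        10.00         6.7614        47.3299
  8     1,010.00       645.7707     5,166.1659
  Σ                    702.0940     5,378.8961
P = 702.0940; D_Mac = 7.66122 half-year periods = 3.83061 yrs; D_mod = 3.62233 yrs.
DV01 ≈ 3.62233 × 702.0940 × 0.0001 = 0.254321.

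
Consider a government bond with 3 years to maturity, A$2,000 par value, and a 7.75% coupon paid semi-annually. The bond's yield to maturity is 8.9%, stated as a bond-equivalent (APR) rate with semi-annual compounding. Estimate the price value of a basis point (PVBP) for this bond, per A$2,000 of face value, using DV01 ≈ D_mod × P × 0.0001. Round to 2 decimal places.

A$0.51

Periodic yield y = 0.0445.
  t   CF        PV=CF/(1+0.0445)^t    t·PV
  1        77.50        74.1982        74.1982
  2        77.50        71.0370       142.0741
  3        77.50        68.0106       204.0317
  4        77.50        65.1130       260.4521
  5        77.50        62.3389       311.6947
  6     2,077.50     1,599.8909     9,599.3454
  Σ                  1,940.5887    10,591.7962
P = 1,940.5887; D_Mac = 5.45803 half-year periods = 2.72902 yrs; D_mod = 2.61275 yrs.
DV01 ≈ 2.61275 × 1,940.5887 × 0.0001 = 0.507027.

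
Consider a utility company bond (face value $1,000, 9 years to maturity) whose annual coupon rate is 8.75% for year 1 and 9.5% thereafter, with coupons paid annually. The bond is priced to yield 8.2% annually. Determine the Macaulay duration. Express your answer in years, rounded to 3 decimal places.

Periodic yield y = 0.082. Discount each cash flow and weight by its year:
  t   CF        PV=CF/(1+0.082)^t    t·PV
  1        87.50        80.8688        80.8688
  2        95.00        81.1464       162.2927
  3        95.00        74.9966       224.9899
  4        95.00        69.3130       277.2519
  5        95.00        64.0601       320.3003
  6        95.00        59.2052       355.2314
  7        95.00        54.7183       383.0283
  8        95.00        50.5715       404.5717
  9     1,095.00       538.7270     4,848.5433
  Σ                  1,073.6069     7,057.0783
Price P = Σ PV = 1,073.6069.
Macaulay duration = Σ(t·PV) / P = 7,057.0783 / 1,073.6069 = 6.57324 years.

6.573 years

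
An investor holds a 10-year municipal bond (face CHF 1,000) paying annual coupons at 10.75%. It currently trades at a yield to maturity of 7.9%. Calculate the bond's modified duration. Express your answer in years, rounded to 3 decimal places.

6.383 years

Periodic yield y = 0.079. First find Macaulay duration:
  t   CF        PV=CF/(1+0.079)^t    t·PV
  1       107.50        99.6293        99.6293
  2       107.50        92.3348       184.6697
  3       107.50        85.5745       256.7234
  4       107.50        79.3090       317.2362
  5       107.50        73.5024       367.5118
  6       107.50        68.1208       408.7249
  7       107.50        63.1333       441.9330
  8       107.50        58.5109       468.0873
  9       107.50        54.2270       488.0429
  10    1,107.50       517.7609     5,177.6094
  Σ                  1,192.1029     8,210.1677
P = 1,192.1029; Macaulay duration = 8,210.1677 / 1,192.1029 = 6.88713 years.
Modified duration = D_Mac / (1 + y) = 6.88713 / 1.079 = 6.38288 years.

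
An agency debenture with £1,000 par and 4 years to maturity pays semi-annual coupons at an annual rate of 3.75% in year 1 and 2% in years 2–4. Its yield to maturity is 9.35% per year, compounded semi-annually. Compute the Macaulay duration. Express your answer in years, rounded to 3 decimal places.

3.774 years

Periodic yield y = 0.04675. Discount each cash flow and weight by its period:
  t   CF        PV=CF/(1+0.04675)^t    t·PV
  1        18.75        17.9126        17.9126
  2        18.75        17.1126        34.2251
  3        10.00         8.7191        26.1573
  4        10.00         8.3297        33.3187
  5        10.00         7.9577        39.7883
  6        10.00         7.6023        45.6135
  7        10.00         7.2627        50.8390
  8     1,010.00       700.7734     5,606.1873
  Σ                    775.6700     5,854.0418
Price P = Σ PV = 775.6700.
Macaulay duration = Σ(t·PV) / P = 5,854.0418 / 775.6700 = 7.54708 half-year periods.
In years: 7.54708 / 2 = 3.77354 years.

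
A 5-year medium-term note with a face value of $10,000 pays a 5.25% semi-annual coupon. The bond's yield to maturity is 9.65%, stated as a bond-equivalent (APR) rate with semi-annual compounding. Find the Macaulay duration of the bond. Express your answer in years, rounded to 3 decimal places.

4.397 years

Periodic yield y = 0.04825. Discount each cash flow and weight by its period:
  t   CF        PV=CF/(1+0.04825)^t    t·PV
  1       262.50       250.4174       250.4174
  2       262.50       238.8909       477.7818
  3       262.50       227.8949       683.6848
  4       262.50       217.4051       869.6206
  5       262.50       207.3982     1,036.9909
  6       262.50       197.8518     1,187.1110
  7       262.50       188.7449     1,321.2143
  8       262.50       180.0571     1,440.4571
  9       262.50       171.7693     1,545.9234
  10   10,262.50     6,406.2585    64,062.5851
  Σ                  8,286.6882    72,875.7863
Price P = Σ PV = 8,286.6882.
Macaulay duration = Σ(t·PV) / P = 72,875.7863 / 8,286.6882 = 8.79432 half-year periods.
In years: 8.79432 / 2 = 4.39716 years.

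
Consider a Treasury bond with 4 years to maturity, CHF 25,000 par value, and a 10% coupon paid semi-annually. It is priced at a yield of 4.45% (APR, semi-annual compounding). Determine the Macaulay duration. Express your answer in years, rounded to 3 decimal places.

3.454 years

Periodic yield y = 0.02225. Discount each cash flow and weight by its period:
  t   CF        PV=CF/(1+0.02225)^t    t·PV
  1     1,250.00     1,222.7929     1,222.7929
  2     1,250.00     1,196.1779     2,392.3558
  3     1,250.00     1,170.1422     3,510.4267
  4     1,250.00     1,144.6733     4,578.6930
  5     1,250.00     1,119.7586     5,598.7931
  6     1,250.00     1,095.3863     6,572.3177
  7     1,250.00     1,071.5444     7,500.8109
  8    26,250.00    22,012.6513   176,101.2104
  Σ                 30,033.1269   207,477.4005
Price P = Σ PV = 30,033.1269.
Macaulay duration = Σ(t·PV) / P = 207,477.4005 / 30,033.1269 = 6.90829 half-year periods.
In years: 6.90829 / 2 = 3.45414 years.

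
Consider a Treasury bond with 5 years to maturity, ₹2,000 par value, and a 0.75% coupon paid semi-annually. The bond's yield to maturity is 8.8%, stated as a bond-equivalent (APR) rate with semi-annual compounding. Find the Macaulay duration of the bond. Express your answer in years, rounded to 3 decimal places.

4.894 years

Periodic yield y = 0.044. Discount each cash flow and weight by its period:
  t   CF        PV=CF/(1+0.044)^t    t·PV
  1         7.50         7.1839         7.1839
  2         7.50         6.8811        13.7623
  3         7.50         6.5911        19.7734
  4         7.50         6.3133        25.2534
  5         7.50         6.0473        30.2363
  6         7.50         5.7924        34.7544
  7         7.50         5.5483        38.8379
  8         7.50         5.3144        42.5155
  9         7.50         5.0905        45.8141
  10    2,007.50     1,305.1204    13,051.2037
  Σ                  1,359.8827    13,309.3348
Price P = Σ PV = 1,359.8827.
Macaulay duration = Σ(t·PV) / P = 13,309.3348 / 1,359.8827 = 9.78712 half-year periods.
In years: 9.78712 / 2 = 4.89356 years.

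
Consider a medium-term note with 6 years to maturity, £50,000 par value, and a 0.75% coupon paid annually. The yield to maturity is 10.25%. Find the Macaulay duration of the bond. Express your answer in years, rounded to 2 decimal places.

Periodic yield y = 0.1025. Discount each cash flow and weight by its year:
  t   CF        PV=CF/(1+0.1025)^t    t·PV
  1       375.00       340.1361       340.1361
  2       375.00       308.5134       617.0269
  3       375.00       279.8308       839.4923
  4       375.00       253.8148     1,015.2590
  5       375.00       230.2175     1,151.0874
  6    50,375.00    28,050.6849   168,304.1096
  Σ                 29,463.1974   172,267.1113
Price P = Σ PV = 29,463.1974.
Macaulay duration = Σ(t·PV) / P = 172,267.1113 / 29,463.1974 = 5.84686 years.

5.85 years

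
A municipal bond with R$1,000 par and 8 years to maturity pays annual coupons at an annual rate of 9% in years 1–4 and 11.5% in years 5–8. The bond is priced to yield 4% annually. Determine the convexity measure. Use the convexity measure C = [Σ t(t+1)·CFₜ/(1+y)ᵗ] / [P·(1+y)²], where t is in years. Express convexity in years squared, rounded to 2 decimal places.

With y = 0.04:
  t   CF        PV=CF/(1+0.04)^t    t·PV        t(t+1)·PV
  1        90.00        86.5385        86.5385         173.0769
  2        90.00        83.2101       166.4201         499.2604
  3        90.00        80.0097       240.0290         960.1161
  4        90.00        76.9324       307.7295       1,538.6475
  5       115.00        94.5216       472.6081       2,835.6485
  6       115.00        90.8862       545.3170       3,817.2192
  7       115.00        87.3905       611.7338       4,893.8707
  8     1,115.00       814.7196     6,517.7566      58,659.8097
  Σ                  1,414.2085     8,948.1327      73,377.6489
P = 1,414.2085.
Convexity = Σ t(t+1)·PV / [P·(1+y)²] = 73,377.6489 / (1,414.2085 × 1.081600) = 47.97154.

47.97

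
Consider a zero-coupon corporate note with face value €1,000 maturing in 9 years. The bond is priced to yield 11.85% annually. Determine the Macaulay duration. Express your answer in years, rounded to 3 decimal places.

A zero-coupon bond has a single cash flow at maturity, so its Macaulay duration equals its maturity: 9 years.

9.000 years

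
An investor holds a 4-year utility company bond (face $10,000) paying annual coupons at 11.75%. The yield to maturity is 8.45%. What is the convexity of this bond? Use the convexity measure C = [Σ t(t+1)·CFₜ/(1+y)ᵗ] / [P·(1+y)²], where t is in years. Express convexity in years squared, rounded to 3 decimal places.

With y = 0.0845:
  t   CF        PV=CF/(1+0.0845)^t    t·PV        t(t+1)·PV
  1     1,175.00     1,083.4486     1,083.4486       2,166.8972
  2     1,175.00       999.0305     1,998.0610       5,994.1831
  3     1,175.00       921.1900     2,763.5699      11,054.2796
  4    11,175.00     8,078.4735    32,313.8941     161,569.4706
  Σ                 11,082.1426    38,158.9736     180,784.8305
P = 11,082.1426.
Convexity = Σ t(t+1)·PV / [P·(1+y)²] = 180,784.8305 / (11,082.1426 × 1.176140) = 13.87009.

13.870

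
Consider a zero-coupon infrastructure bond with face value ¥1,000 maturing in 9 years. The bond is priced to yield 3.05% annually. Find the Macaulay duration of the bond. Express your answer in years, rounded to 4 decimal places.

A zero-coupon bond has a single cash flow at maturity, so its Macaulay duration equals its maturity: 9 years.

9.0000 years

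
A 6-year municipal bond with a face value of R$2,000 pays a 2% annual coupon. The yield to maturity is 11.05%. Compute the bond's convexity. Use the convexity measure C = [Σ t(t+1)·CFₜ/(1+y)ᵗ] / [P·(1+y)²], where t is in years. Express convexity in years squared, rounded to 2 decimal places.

31.20

With y = 0.1105:
  t   CF        PV=CF/(1+0.1105)^t    t·PV        t(t+1)·PV
  1        40.00        36.0198        36.0198          72.0396
  2        40.00        32.4357        64.8713         194.6140
  3        40.00        29.2082        87.6245         350.4980
  4        40.00        26.3018       105.2073         526.0363
  5        40.00        23.6847       118.4233         710.5398
  6     2,040.00     1,087.7242     6,526.3452      45,684.4163
  Σ                  1,235.3743     6,938.4914      47,538.1441
P = 1,235.3743.
Convexity = Σ t(t+1)·PV / [P·(1+y)²] = 47,538.1441 / (1,235.3743 × 1.233210) = 31.20373.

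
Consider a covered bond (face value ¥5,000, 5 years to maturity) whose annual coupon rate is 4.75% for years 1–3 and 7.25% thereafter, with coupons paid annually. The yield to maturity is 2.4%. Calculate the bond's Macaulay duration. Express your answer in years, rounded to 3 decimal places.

4.588 years

Periodic yield y = 0.024. Discount each cash flow and weight by its year:
  t   CF        PV=CF/(1+0.024)^t    t·PV
  1       237.50       231.9336       231.9336
  2       237.50       226.4977       452.9953
  3       237.50       221.1891       663.5673
  4       362.50       329.6918     1,318.7673
  5     5,362.50     4,762.8568    23,814.2839
  Σ                  5,772.1690    26,481.5474
Price P = Σ PV = 5,772.1690.
Macaulay duration = Σ(t·PV) / P = 26,481.5474 / 5,772.1690 = 4.58780 years.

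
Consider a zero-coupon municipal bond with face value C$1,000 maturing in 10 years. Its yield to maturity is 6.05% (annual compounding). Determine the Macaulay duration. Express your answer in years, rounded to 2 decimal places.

A zero-coupon bond has a single cash flow at maturity, so its Macaulay duration equals its maturity: 10 years.

10.00 years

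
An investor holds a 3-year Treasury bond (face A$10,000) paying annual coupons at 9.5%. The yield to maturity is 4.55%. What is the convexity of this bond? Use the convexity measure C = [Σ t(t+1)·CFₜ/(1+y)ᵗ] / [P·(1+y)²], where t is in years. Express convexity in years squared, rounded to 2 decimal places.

With y = 0.0455:
  t   CF        PV=CF/(1+0.0455)^t    t·PV        t(t+1)·PV
  1       950.00       908.6561       908.6561       1,817.3123
  2       950.00       869.1116     1,738.2231       5,214.6694
  3    10,950.00     9,581.6876    28,745.0628     114,980.2514
  Σ                 11,359.4553    31,391.9421     122,012.2331
P = 11,359.4553.
Convexity = Σ t(t+1)·PV / [P·(1+y)²] = 122,012.2331 / (11,359.4553 × 1.093070) = 9.82648.

9.83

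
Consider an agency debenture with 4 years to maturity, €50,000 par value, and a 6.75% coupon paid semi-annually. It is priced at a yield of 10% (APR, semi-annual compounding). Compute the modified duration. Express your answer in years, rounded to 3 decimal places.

Periodic yield y = 0.05. First find Macaulay duration:
  t   CF        PV=CF/(1+0.05)^t    t·PV
  1     1,687.50     1,607.1429     1,607.1429
  2     1,687.50     1,530.6122     3,061.2245
  3     1,687.50     1,457.7259     4,373.1778
  4     1,687.50     1,388.3104     5,553.2417
  5     1,687.50     1,322.2004     6,611.0020
  6     1,687.50     1,259.2385     7,555.4309
  7     1,687.50     1,199.2747     8,394.9232
  8    51,687.50    34,984.1345   279,873.0762
  Σ                 44,748.6396   317,029.2192
P = 44,748.6396; Macaulay duration = 317,029.2192 / 44,748.6396 = 7.08467 half-year periods = 3.54233 years.
Modified duration = D_Mac / (1 + y) = 3.54233 / 1.05 = 3.37365 years.

3.374 years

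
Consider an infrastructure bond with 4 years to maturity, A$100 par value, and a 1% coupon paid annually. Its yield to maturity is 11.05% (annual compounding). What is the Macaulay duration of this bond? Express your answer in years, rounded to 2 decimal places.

3.93 years

Periodic yield y = 0.1105. Discount each cash flow and weight by its year:
  t   CF        PV=CF/(1+0.1105)^t    t·PV
  1         1.00         0.9005         0.9005
  2         1.00         0.8109         1.6218
  3         1.00         0.7302         2.1906
  4       101.00        66.4121       265.6483
  Σ                     68.8537       270.3612
Price P = Σ PV = 68.8537.
Macaulay duration = Σ(t·PV) / P = 270.3612 / 68.8537 = 3.92661 years.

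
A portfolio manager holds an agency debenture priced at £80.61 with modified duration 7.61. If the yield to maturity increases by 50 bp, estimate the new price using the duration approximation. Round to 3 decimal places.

£77.543

Duration approximation: ΔP/P ≈ -D_mod · Δy = -7.61 × (+0.005) = -0.038050.
New price ≈ 80.61 × (1 - 0.038050) = 77.5427895.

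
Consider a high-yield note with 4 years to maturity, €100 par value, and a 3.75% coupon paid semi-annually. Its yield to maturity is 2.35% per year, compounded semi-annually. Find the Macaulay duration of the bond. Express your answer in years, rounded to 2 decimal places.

3.76 years

Periodic yield y = 0.01175. Discount each cash flow and weight by its period:
  t   CF        PV=CF/(1+0.01175)^t    t·PV
  1        1.875         1.8532         1.8532
  2        1.875         1.8317         3.6634
  3        1.875         1.8104         5.4313
  4        1.875         1.7894         7.1576
  5        1.875         1.7686         8.8431
  6        1.875         1.7481        10.4885
  7        1.875         1.7278        12.0945
  8      101.875        92.7859       742.2871
  Σ                    105.3151       791.8187
Price P = Σ PV = 105.3151.
Macaulay duration = Σ(t·PV) / P = 791.8187 / 105.3151 = 7.51857 half-year periods.
In years: 7.51857 / 2 = 3.75928 years.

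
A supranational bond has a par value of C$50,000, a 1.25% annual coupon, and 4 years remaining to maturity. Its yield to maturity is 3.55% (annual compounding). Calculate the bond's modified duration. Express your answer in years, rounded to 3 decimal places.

Periodic yield y = 0.0355. First find Macaulay duration:
  t   CF        PV=CF/(1+0.0355)^t    t·PV
  1       625.00       603.5732       603.5732
  2       625.00       582.8809     1,165.7618
  3       625.00       562.8980     1,688.6940
  4    50,625.00    44,031.6159   176,126.4634
  Σ                 45,780.9679   179,584.4923
P = 45,780.9679; Macaulay duration = 179,584.4923 / 45,780.9679 = 3.92269 years.
Modified duration = D_Mac / (1 + y) = 3.92269 / 1.0355 = 3.78821 years.

3.788 years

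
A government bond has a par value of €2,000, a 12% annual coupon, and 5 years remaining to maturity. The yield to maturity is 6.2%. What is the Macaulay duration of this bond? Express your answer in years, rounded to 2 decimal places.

Periodic yield y = 0.062. Discount each cash flow and weight by its year:
  t   CF        PV=CF/(1+0.062)^t    t·PV
  1       240.00       225.9887       225.9887
  2       240.00       212.7954       425.5908
  3       240.00       200.3723       601.1169
  4       240.00       188.6745       754.6979
  5     2,240.00     1,658.1562     8,290.7809
  Σ                  2,485.9871    10,298.1752
Price P = Σ PV = 2,485.9871.
Macaulay duration = Σ(t·PV) / P = 10,298.1752 / 2,485.9871 = 4.14249 years.

4.14 years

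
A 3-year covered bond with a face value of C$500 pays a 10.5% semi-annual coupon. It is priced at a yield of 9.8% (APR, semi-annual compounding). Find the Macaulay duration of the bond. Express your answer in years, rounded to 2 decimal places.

Periodic yield y = 0.049. Discount each cash flow and weight by its period:
  t   CF        PV=CF/(1+0.049)^t    t·PV
  1        26.25        25.0238        25.0238
  2        26.25        23.8549        47.7099
  3        26.25        22.7406        68.2219
  4        26.25        21.6784        86.7136
  5        26.25        20.6658       103.3289
  6       526.25       394.9473     2,369.6840
  Σ                    508.9109     2,700.6822
Price P = Σ PV = 508.9109.
Macaulay duration = Σ(t·PV) / P = 2,700.6822 / 508.9109 = 5.30679 half-year periods.
In years: 5.30679 / 2 = 2.65339 years.

2.65 years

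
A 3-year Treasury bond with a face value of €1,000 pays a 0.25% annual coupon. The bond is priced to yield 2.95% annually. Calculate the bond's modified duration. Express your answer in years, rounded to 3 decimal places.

2.906 years

Periodic yield y = 0.0295. First find Macaulay duration:
  t   CF        PV=CF/(1+0.0295)^t    t·PV
  1         2.50         2.4284         2.4284
  2         2.50         2.3588         4.7176
  3     1,002.50       918.7669     2,756.3006
  Σ                    923.5540     2,763.4465
P = 923.5540; Macaulay duration = 2,763.4465 / 923.5540 = 2.99219 years.
Modified duration = D_Mac / (1 + y) = 2.99219 / 1.0295 = 2.90645 years.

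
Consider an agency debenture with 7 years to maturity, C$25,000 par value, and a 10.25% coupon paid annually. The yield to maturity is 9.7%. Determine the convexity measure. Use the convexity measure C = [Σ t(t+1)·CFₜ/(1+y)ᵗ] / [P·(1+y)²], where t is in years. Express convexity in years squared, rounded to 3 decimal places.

32.157

With y = 0.097:
  t   CF        PV=CF/(1+0.097)^t    t·PV        t(t+1)·PV
  1     2,562.50     2,335.9161     2,335.9161       4,671.8323
  2     2,562.50     2,129.3675     4,258.7350      12,776.2049
  3     2,562.50     1,941.0825     5,823.2475      23,292.9898
  4     2,562.50     1,769.4462     7,077.7848      35,388.9241
  5     2,562.50     1,612.9865     8,064.9326      48,389.5954
  6     2,562.50     1,470.3615     8,822.1687      61,755.1810
  7    27,562.50    14,416.9109   100,918.3762     807,347.0092
  Σ                 25,676.0712   137,301.1608     993,621.7368
P = 25,676.0712.
Convexity = Σ t(t+1)·PV / [P·(1+y)²] = 993,621.7368 / (25,676.0712 × 1.203409) = 32.15728.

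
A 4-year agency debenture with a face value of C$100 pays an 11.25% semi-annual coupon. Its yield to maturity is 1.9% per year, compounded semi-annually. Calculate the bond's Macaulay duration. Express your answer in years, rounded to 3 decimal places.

3.436 years

Periodic yield y = 0.0095. Discount each cash flow and weight by its period:
  t   CF        PV=CF/(1+0.0095)^t    t·PV
  1        5.625         5.5721         5.5721
  2        5.625         5.5196        11.0393
  3        5.625         5.4677        16.4031
  4        5.625         5.4162        21.6649
  5        5.625         5.3653        26.8263
  6        5.625         5.3148        31.8886
  7        5.625         5.2648        36.8533
  8      105.625        97.9301       783.4407
  Σ                    135.8505       933.6882
Price P = Σ PV = 135.8505.
Macaulay duration = Σ(t·PV) / P = 933.6882 / 135.8505 = 6.87291 half-year periods.
In years: 6.87291 / 2 = 3.43646 years.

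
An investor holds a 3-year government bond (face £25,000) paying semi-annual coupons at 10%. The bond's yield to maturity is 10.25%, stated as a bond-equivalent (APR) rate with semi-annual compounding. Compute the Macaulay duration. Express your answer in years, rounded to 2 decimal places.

2.66 years

Periodic yield y = 0.05125. Discount each cash flow and weight by its period:
  t   CF        PV=CF/(1+0.05125)^t    t·PV
  1     1,250.00     1,189.0606     1,189.0606
  2     1,250.00     1,131.0922     2,262.1843
  3     1,250.00     1,075.9497     3,227.8492
  4     1,250.00     1,023.4956     4,093.9824
  5     1,250.00       973.5987     4,867.9933
  6    26,250.00    19,448.8199   116,692.9195
  Σ                 24,842.0167   132,333.9894
Price P = Σ PV = 24,842.0167.
Macaulay duration = Σ(t·PV) / P = 132,333.9894 / 24,842.0167 = 5.32702 half-year periods.
In years: 5.32702 / 2 = 2.66351 years.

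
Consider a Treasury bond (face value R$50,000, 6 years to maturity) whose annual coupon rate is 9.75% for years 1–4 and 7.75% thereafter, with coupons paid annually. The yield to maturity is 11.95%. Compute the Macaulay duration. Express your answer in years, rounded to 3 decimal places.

Periodic yield y = 0.1195. Discount each cash flow and weight by its year:
  t   CF        PV=CF/(1+0.1195)^t    t·PV
  1     4,875.00     4,354.6226     4,354.6226
  2     4,875.00     3,889.7924     7,779.5848
  3     4,875.00     3,474.5801    10,423.7403
  4     4,875.00     3,103.6892    12,414.7569
  5     3,875.00     2,203.6936    11,018.4682
  6    53,875.00    27,367.9770   164,207.8618
  Σ                 44,394.3549   210,199.0345
Price P = Σ PV = 44,394.3549.
Macaulay duration = Σ(t·PV) / P = 210,199.0345 / 44,394.3549 = 4.73481 years.

4.735 years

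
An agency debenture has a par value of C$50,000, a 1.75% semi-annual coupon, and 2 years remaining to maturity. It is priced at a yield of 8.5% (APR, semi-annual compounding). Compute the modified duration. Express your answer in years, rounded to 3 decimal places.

1.892 years

Periodic yield y = 0.0425. First find Macaulay duration:
  t   CF        PV=CF/(1+0.0425)^t    t·PV
  1       437.50       419.6643       419.6643
  2       437.50       402.5557       805.1113
  3       437.50       386.1445     1,158.4335
  4    50,437.50    42,702.1063   170,808.4253
  Σ                 43,910.4707   173,191.6344
P = 43,910.4707; Macaulay duration = 173,191.6344 / 43,910.4707 = 3.94420 half-year periods = 1.97210 years.
Modified duration = D_Mac / (1 + y) = 1.97210 / 1.0425 = 1.89170 years.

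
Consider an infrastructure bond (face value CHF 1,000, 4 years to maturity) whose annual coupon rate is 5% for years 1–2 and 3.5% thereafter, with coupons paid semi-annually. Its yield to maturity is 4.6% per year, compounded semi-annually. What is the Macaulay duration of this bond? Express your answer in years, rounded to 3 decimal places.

Periodic yield y = 0.023. Discount each cash flow and weight by its period:
  t   CF        PV=CF/(1+0.023)^t    t·PV
  1        25.00        24.4379        24.4379
  2        25.00        23.8885        47.7770
  3        25.00        23.3514        70.0542
  4        25.00        22.8264        91.3056
  5        17.50        15.6192        78.0962
  6        17.50        15.2681        91.6084
  7        17.50        14.9248       104.4736
  8     1,017.50       848.2607     6,786.0856
  Σ                    988.5771     7,293.8386
Price P = Σ PV = 988.5771.
Macaulay duration = Σ(t·PV) / P = 7,293.8386 / 988.5771 = 7.37812 half-year periods.
In years: 7.37812 / 2 = 3.68906 years.

3.689 years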